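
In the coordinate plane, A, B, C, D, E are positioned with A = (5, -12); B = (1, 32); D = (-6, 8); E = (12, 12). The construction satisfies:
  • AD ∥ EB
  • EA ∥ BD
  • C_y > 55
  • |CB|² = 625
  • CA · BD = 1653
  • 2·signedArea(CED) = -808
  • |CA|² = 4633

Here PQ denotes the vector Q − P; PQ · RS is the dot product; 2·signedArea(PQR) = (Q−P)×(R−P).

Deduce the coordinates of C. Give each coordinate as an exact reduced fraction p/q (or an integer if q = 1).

C = (8, 56)

1. C_x = 8  [CA · BD = 1653 ∩ 2·signedArea(CED) = -808]
2. C_y = 56  [CA · BD = 1653 ∩ 2·signedArea(CED) = -808]
   → C = (8, 56)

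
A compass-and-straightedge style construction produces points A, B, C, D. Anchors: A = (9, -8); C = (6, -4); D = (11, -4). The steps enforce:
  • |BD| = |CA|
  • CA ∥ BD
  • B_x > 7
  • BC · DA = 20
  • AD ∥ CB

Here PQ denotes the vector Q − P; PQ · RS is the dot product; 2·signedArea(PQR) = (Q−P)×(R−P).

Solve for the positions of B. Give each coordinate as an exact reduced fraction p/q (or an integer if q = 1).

B = (8, 0)

1. B_x = 8  [CA ∥ BD ∩ AD ∥ CB]
2. B_y = 0  [CA ∥ BD ∩ AD ∥ CB]
   → B = (8, 0)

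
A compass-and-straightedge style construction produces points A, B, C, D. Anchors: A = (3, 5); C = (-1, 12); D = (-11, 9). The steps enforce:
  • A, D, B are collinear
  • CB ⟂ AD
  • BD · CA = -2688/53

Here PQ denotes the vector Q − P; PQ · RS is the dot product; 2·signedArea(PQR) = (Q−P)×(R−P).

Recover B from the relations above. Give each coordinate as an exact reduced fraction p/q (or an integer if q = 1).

B = (-135/53, 349/53)

1. B_x = -135/53  [A, D, B are collinear ∩ CB ⟂ AD]
2. B_y = 349/53  [A, D, B are collinear ∩ CB ⟂ AD]
   → B = (-135/53, 349/53)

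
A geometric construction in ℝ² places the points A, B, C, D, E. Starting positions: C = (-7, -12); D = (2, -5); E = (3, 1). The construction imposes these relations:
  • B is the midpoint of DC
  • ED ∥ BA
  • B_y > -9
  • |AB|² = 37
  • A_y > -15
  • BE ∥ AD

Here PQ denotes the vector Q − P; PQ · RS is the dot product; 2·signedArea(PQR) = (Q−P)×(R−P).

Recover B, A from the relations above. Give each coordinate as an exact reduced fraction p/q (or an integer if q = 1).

1. B_x = -5/2  [B is the midpoint of DC]
2. B_y = -17/2  [B is the midpoint of DC]
   → B = (-5/2, -17/2)
3. A_x = -7/2  [BE ∥ AD ∩ ED ∥ BA]
4. A_y = -29/2  [BE ∥ AD ∩ ED ∥ BA]
   → A = (-7/2, -29/2)

A = (-7/2, -29/2)
B = (-5/2, -17/2)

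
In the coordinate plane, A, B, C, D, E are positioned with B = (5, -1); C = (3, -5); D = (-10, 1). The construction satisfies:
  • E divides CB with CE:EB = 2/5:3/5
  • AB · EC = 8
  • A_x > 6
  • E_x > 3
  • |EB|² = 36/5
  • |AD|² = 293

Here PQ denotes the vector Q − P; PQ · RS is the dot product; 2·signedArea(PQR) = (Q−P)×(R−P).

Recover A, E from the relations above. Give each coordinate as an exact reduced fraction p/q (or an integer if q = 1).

A = (7, 3)
E = (19/5, -17/5)

1. E_x = 19/5  [E divides CB with CE:EB = 2/5:3/5]
2. E_y = -17/5  [E divides CB with CE:EB = 2/5:3/5]
   → E = (19/5, -17/5)
3. A_x = 7  [line 4/5·x + 8/5·y + -52/5 = 0 ∩ |AD|² = 293]
4. A_y = 3  [line 4/5·x + 8/5·y + -52/5 = 0 ∩ |AD|² = 293]
   → A = (7, 3)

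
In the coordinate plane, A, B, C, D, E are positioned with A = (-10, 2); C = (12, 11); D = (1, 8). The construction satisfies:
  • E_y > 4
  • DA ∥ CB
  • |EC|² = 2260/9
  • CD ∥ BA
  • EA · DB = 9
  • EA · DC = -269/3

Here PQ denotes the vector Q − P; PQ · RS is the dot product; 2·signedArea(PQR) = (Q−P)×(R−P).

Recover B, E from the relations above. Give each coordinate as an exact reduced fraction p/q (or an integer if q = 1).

1. B_x = 1  [CD ∥ BA ∩ DA ∥ CB]
2. B_y = 5  [CD ∥ BA ∩ DA ∥ CB]
   → B = (1, 5)
3. E_x = -8/3  [EA · DB = 9 ∩ EA · DC = -269/3]
4. E_y = 5  [EA · DB = 9 ∩ EA · DC = -269/3]
   → E = (-8/3, 5)

B = (1, 5)
E = (-8/3, 5)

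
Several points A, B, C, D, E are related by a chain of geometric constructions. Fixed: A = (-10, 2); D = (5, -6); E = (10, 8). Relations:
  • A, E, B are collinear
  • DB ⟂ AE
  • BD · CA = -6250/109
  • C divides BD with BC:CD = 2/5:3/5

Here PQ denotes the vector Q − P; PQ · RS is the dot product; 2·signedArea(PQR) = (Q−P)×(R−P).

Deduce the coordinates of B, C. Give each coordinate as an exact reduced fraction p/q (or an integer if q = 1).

B = (170/109, 596/109)
C = (320/109, 96/109)

1. B_x = 170/109  [A, E, B are collinear ∩ DB ⟂ AE]
2. B_y = 596/109  [A, E, B are collinear ∩ DB ⟂ AE]
   → B = (170/109, 596/109)
3. C_x = 320/109  [C divides BD with BC:CD = 2/5:3/5]
4. C_y = 96/109  [C divides BD with BC:CD = 2/5:3/5]
   → C = (320/109, 96/109)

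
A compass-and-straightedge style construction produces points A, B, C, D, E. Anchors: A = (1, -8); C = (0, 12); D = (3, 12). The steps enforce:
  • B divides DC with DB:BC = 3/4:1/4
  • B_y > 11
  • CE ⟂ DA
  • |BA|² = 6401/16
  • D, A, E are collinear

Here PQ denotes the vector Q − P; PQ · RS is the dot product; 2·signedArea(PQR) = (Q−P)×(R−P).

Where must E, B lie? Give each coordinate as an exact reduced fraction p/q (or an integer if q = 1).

1. E_x = 300/101  [D, A, E are collinear ∩ CE ⟂ DA]
2. E_y = 1182/101  [D, A, E are collinear ∩ CE ⟂ DA]
   → E = (300/101, 1182/101)
3. B_x = 3/4  [B divides DC with DB:BC = 3/4:1/4]
4. B_y = 12  [B divides DC with DB:BC = 3/4:1/4]
   → B = (3/4, 12)

B = (3/4, 12)
E = (300/101, 1182/101)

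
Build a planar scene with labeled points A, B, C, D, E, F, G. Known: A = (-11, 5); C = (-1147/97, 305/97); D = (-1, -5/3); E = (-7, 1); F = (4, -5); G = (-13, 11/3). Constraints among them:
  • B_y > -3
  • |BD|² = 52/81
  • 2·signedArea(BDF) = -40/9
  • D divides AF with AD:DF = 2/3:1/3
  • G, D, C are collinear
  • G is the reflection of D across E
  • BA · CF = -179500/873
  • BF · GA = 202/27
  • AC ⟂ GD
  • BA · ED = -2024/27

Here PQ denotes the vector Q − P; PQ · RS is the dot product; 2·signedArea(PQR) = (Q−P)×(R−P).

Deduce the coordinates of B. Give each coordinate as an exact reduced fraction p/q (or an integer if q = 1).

1. B_x = -5/3  [BA · CF = -179500/873 ∩ BF · GA = 202/27]
2. B_y = -19/9  [BA · CF = -179500/873 ∩ BF · GA = 202/27]
   → B = (-5/3, -19/9)

B = (-5/3, -19/9)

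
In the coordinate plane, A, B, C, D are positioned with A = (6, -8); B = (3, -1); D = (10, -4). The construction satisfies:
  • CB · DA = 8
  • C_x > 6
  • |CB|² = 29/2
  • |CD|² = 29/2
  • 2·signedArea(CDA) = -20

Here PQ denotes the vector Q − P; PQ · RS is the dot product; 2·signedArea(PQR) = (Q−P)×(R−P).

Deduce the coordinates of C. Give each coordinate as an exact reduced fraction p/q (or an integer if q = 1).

C = (13/2, -5/2)

1. C_x = 13/2  [CB · DA = 8 ∩ 2·signedArea(CDA) = -20]
2. C_y = -5/2  [CB · DA = 8 ∩ 2·signedArea(CDA) = -20]
   → C = (13/2, -5/2)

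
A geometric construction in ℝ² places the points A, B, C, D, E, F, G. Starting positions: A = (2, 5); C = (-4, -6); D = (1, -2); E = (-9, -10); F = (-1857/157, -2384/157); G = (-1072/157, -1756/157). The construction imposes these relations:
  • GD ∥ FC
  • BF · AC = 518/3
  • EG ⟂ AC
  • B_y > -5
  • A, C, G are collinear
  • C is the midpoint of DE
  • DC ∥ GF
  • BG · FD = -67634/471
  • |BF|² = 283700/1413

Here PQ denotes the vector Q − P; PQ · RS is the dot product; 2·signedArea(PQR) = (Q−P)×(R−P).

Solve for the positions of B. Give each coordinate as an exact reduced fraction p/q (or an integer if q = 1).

1. B_x = -7/3  [BF · AC = 518/3 ∩ BG · FD = -67634/471]
2. B_y = -14/3  [BF · AC = 518/3 ∩ BG · FD = -67634/471]
   → B = (-7/3, -14/3)

B = (-7/3, -14/3)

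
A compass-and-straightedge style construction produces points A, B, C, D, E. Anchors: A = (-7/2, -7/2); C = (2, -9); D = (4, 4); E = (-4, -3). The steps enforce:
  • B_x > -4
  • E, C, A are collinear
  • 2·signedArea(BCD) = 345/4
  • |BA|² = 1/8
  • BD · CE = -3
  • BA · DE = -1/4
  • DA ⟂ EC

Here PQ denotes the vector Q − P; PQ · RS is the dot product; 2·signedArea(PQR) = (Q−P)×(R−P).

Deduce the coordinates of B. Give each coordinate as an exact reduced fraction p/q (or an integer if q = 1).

1. B_x = -15/4  [BA · DE = -1/4 ∩ 2·signedArea(BCD) = 345/4]
2. B_y = -13/4  [BA · DE = -1/4 ∩ 2·signedArea(BCD) = 345/4]
   → B = (-15/4, -13/4)

B = (-15/4, -13/4)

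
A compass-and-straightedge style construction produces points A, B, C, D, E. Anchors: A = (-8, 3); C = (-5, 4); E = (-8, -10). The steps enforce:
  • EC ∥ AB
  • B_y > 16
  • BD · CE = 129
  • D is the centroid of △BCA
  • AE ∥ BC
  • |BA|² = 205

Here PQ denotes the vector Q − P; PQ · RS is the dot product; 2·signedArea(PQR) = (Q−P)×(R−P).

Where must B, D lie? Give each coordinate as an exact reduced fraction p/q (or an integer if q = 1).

1. B_x = -5  [AE ∥ BC ∩ EC ∥ AB]
2. B_y = 17  [AE ∥ BC ∩ EC ∥ AB]
   → B = (-5, 17)
3. D_x = -6  [D is the centroid of △BCA]
4. D_y = 8  [D is the centroid of △BCA]
   → D = (-6, 8)

B = (-5, 17)
D = (-6, 8)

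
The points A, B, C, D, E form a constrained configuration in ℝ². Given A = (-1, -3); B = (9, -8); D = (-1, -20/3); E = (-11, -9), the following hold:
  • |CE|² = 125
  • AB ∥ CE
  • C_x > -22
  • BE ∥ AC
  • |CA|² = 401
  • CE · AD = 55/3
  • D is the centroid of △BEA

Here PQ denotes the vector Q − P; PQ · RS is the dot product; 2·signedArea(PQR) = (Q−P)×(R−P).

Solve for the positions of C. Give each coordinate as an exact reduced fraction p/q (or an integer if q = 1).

1. C_x = -21  [AB ∥ CE ∩ BE ∥ AC]
2. C_y = -4  [AB ∥ CE ∩ BE ∥ AC]
   → C = (-21, -4)

C = (-21, -4)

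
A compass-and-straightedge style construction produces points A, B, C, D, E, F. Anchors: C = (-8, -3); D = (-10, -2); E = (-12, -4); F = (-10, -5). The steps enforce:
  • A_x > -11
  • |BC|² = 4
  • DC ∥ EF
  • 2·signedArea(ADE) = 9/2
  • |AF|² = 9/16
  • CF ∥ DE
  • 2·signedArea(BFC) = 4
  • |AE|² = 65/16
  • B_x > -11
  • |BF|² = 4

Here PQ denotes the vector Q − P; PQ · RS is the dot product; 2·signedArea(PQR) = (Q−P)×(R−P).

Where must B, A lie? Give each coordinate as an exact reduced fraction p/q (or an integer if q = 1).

A = (-10, -17/4)
B = (-10, -3)

1. B_x = -10  [line -2·x + 2·y + -14 = 0 ∩ |BF|² = 4]
2. B_y = -3  [line -2·x + 2·y + -14 = 0 ∩ |BF|² = 4]
   → B = (-10, -3)
3. A_x = -10  [line 2·x + -2·y + 23/2 = 0 ∩ |AE|² = 65/16]
4. A_y = -17/4  [line 2·x + -2·y + 23/2 = 0 ∩ |AE|² = 65/16]
   → A = (-10, -17/4)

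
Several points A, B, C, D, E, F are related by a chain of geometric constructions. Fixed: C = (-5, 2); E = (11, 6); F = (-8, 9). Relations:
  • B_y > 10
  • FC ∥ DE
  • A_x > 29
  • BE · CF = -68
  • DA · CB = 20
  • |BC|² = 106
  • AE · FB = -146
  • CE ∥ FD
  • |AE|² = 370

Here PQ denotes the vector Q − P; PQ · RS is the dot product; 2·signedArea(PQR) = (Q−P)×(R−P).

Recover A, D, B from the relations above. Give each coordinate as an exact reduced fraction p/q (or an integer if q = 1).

1. D_x = 8  [FC ∥ DE ∩ CE ∥ FD]
2. D_y = 13  [FC ∥ DE ∩ CE ∥ FD]
   → D = (8, 13)
3. B_x = 0  [line 3·x + -7·y + 77 = 0 ∩ |BC|² = 106]
4. B_y = 11  [line 3·x + -7·y + 77 = 0 ∩ |BC|² = 106]
   → B = (0, 11)
5. A_x = 30  [AE · FB = -146 ∩ DA · CB = 20]
6. A_y = 3  [AE · FB = -146 ∩ DA · CB = 20]
   → A = (30, 3)

A = (30, 3)
B = (0, 11)
D = (8, 13)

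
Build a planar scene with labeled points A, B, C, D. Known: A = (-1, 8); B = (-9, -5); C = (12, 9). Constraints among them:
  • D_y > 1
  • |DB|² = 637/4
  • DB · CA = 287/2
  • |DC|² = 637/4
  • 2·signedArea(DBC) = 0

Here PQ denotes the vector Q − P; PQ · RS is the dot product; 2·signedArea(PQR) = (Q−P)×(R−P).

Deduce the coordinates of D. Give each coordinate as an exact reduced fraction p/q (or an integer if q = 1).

D = (3/2, 2)

1. D_x = 3/2  [2·signedArea(DBC) = 0 ∩ DB · CA = 287/2]
2. D_y = 2  [2·signedArea(DBC) = 0 ∩ DB · CA = 287/2]
   → D = (3/2, 2)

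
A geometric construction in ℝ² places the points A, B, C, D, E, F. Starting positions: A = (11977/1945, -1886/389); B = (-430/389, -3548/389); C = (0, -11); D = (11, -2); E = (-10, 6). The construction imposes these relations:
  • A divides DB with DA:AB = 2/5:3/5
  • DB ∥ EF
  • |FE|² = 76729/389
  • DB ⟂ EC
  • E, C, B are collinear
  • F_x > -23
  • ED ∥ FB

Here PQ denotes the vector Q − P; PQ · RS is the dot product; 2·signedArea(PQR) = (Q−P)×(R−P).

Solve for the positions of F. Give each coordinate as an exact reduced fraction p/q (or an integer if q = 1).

1. F_x = -8599/389  [ED ∥ FB ∩ DB ∥ EF]
2. F_y = -436/389  [ED ∥ FB ∩ DB ∥ EF]
   → F = (-8599/389, -436/389)

F = (-8599/389, -436/389)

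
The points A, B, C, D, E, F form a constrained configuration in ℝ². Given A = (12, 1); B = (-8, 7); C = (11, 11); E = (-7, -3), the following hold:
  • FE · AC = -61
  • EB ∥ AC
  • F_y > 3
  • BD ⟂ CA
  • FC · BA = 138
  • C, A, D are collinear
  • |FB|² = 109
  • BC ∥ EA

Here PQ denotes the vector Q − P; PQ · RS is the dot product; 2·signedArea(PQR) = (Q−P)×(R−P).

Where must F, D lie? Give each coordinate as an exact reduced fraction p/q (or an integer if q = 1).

1. F_x = 2  [FE · AC = -61 ∩ FC · BA = 138]
2. F_y = 4  [FE · AC = -61 ∩ FC · BA = 138]
   → F = (2, 4)
3. D_x = 1132/101  [C, A, D are collinear ∩ BD ⟂ CA]
4. D_y = 901/101  [C, A, D are collinear ∩ BD ⟂ CA]
   → D = (1132/101, 901/101)

D = (1132/101, 901/101)
F = (2, 4)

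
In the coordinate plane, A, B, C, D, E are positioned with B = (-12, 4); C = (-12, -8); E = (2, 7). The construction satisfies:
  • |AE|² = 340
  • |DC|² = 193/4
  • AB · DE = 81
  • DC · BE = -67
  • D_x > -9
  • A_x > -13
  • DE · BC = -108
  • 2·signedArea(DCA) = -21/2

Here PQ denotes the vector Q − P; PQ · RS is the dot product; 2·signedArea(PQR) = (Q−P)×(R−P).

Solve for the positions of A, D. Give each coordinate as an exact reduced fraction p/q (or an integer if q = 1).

A = (-12, -5)
D = (-17/2, -2)

1. D_x = -17/2  [DC · BE = -67 ∩ DE · BC = -108]
2. D_y = -2  [DC · BE = -67 ∩ DE · BC = -108]
   → D = (-17/2, -2)
3. A_x = -12  [AB · DE = 81 ∩ 2·signedArea(DCA) = -21/2]
4. A_y = -5  [AB · DE = 81 ∩ 2·signedArea(DCA) = -21/2]
   → A = (-12, -5)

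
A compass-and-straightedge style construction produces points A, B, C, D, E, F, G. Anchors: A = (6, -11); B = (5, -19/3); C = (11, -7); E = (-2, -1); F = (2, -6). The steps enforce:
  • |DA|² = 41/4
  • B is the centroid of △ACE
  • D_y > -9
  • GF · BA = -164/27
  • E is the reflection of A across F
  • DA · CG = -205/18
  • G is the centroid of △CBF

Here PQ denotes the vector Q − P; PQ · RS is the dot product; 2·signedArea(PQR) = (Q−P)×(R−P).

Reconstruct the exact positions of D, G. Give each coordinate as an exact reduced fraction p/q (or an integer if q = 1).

1. G_x = 6  [G is the centroid of △CBF]
2. G_y = -58/9  [G is the centroid of △CBF]
   → G = (6, -58/9)
3. D_x = 4  [line 5·x + -5/9·y + -445/18 = 0 ∩ |DA|² = 41/4]
4. D_y = -17/2  [line 5·x + -5/9·y + -445/18 = 0 ∩ |DA|² = 41/4]
   → D = (4, -17/2)

D = (4, -17/2)
G = (6, -58/9)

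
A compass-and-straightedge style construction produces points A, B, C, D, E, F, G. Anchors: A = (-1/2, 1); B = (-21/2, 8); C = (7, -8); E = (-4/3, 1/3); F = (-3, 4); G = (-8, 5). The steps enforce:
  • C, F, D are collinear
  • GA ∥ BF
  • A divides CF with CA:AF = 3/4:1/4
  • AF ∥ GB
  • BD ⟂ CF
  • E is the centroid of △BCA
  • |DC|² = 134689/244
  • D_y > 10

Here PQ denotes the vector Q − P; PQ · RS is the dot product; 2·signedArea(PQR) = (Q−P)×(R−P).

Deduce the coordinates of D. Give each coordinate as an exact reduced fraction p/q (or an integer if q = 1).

1. D_x = -981/122  [C, F, D are collinear ∩ BD ⟂ CF]
2. D_y = 613/61  [C, F, D are collinear ∩ BD ⟂ CF]
   → D = (-981/122, 613/61)

D = (-981/122, 613/61)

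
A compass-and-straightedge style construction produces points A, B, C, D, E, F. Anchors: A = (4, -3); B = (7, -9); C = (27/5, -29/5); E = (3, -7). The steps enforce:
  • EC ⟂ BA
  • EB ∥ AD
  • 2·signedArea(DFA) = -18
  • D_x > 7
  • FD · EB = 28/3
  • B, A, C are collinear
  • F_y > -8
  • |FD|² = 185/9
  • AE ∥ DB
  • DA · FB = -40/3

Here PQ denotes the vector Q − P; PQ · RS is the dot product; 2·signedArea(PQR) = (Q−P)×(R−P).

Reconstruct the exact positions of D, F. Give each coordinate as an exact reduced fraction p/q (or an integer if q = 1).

1. D_x = 8  [AE ∥ DB ∩ EB ∥ AD]
2. D_y = -5  [AE ∥ DB ∩ EB ∥ AD]
   → D = (8, -5)
3. F_x = 13/3  [FD · EB = 28/3 ∩ 2·signedArea(DFA) = -18]
4. F_y = -23/3  [FD · EB = 28/3 ∩ 2·signedArea(DFA) = -18]
   → F = (13/3, -23/3)

D = (8, -5)
F = (13/3, -23/3)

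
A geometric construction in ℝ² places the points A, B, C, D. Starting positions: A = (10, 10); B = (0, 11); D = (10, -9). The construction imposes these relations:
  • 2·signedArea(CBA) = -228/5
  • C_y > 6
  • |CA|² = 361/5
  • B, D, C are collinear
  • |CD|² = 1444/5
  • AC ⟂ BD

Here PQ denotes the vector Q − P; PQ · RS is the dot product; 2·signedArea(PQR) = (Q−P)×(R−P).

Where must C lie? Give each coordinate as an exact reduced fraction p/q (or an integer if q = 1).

C = (12/5, 31/5)

1. C_x = 12/5  [B, D, C are collinear ∩ AC ⟂ BD]
2. C_y = 31/5  [B, D, C are collinear ∩ AC ⟂ BD]
   → C = (12/5, 31/5)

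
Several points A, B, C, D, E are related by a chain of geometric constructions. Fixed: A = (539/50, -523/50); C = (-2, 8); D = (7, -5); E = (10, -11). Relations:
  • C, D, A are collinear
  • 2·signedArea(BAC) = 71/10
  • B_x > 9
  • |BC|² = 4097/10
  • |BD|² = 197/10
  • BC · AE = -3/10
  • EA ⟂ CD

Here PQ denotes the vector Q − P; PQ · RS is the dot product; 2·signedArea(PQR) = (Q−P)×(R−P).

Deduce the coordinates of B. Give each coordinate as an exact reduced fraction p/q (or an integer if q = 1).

B = (463/50, -441/50)

1. B_x = 463/50  [line -923/50·x + -639/50·y + 2911/50 = 0 ∩ |BC|² = 4097/10]
2. B_y = -441/50  [line -923/50·x + -639/50·y + 2911/50 = 0 ∩ |BC|² = 4097/10]
   → B = (463/50, -441/50)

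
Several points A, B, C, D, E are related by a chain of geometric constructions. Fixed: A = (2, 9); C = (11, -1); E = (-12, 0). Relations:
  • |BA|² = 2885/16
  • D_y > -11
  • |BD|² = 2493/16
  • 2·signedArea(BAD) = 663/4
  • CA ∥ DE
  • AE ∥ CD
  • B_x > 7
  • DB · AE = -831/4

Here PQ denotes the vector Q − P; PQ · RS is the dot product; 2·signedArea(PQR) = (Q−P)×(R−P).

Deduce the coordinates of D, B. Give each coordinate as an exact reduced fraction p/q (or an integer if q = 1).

B = (15/2, -13/4)
D = (-3, -10)

1. D_x = -3  [CA ∥ DE ∩ AE ∥ CD]
2. D_y = -10  [CA ∥ DE ∩ AE ∥ CD]
   → D = (-3, -10)
3. B_x = 15/2  [2·signedArea(BAD) = 663/4 ∩ DB · AE = -831/4]
4. B_y = -13/4  [2·signedArea(BAD) = 663/4 ∩ DB · AE = -831/4]
   → B = (15/2, -13/4)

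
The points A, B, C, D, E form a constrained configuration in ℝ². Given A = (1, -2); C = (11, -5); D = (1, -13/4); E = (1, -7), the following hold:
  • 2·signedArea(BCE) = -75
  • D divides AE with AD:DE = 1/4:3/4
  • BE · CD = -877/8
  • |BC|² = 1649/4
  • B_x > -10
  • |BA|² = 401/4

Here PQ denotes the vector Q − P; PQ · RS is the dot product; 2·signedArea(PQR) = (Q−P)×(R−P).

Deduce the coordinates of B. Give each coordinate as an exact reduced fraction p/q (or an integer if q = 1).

1. B_x = -9  [2·signedArea(BCE) = -75 ∩ BE · CD = -877/8]
2. B_y = -3/2  [2·signedArea(BCE) = -75 ∩ BE · CD = -877/8]
   → B = (-9, -3/2)

B = (-9, -3/2)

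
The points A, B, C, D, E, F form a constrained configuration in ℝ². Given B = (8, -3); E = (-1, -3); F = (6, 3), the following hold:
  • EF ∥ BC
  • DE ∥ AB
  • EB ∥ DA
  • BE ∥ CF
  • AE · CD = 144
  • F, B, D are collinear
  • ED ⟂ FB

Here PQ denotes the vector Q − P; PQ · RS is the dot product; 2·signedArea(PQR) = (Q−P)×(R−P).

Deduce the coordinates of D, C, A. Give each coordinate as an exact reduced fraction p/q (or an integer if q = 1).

1. D_x = 71/10  [F, B, D are collinear ∩ ED ⟂ FB]
2. D_y = -3/10  [F, B, D are collinear ∩ ED ⟂ FB]
   → D = (71/10, -3/10)
3. C_x = 15  [BE ∥ CF ∩ EF ∥ BC]
4. C_y = 3  [BE ∥ CF ∩ EF ∥ BC]
   → C = (15, 3)
5. A_x = 161/10  [DE ∥ AB ∩ EB ∥ DA]
6. A_y = -3/10  [DE ∥ AB ∩ EB ∥ DA]
   → A = (161/10, -3/10)

A = (161/10, -3/10)
C = (15, 3)
D = (71/10, -3/10)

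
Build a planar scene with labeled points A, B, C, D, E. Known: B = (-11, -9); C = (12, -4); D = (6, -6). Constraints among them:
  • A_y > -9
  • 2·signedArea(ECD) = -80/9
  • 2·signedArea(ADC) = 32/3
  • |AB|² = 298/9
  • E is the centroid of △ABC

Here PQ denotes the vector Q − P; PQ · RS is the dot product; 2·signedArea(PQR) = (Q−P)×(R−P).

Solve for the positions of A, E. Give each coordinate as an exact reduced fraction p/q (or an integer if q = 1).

A = (-16/3, -8)
E = (-13/9, -7)

1. A_x = -16/3  [line -2·x + 6·y + 112/3 = 0 ∩ |AB|² = 298/9]
2. A_y = -8  [line -2·x + 6·y + 112/3 = 0 ∩ |AB|² = 298/9]
   → A = (-16/3, -8)
3. E_x = -13/9  [E is the centroid of △ABC]
4. E_y = -7  [E is the centroid of △ABC]
   → E = (-13/9, -7)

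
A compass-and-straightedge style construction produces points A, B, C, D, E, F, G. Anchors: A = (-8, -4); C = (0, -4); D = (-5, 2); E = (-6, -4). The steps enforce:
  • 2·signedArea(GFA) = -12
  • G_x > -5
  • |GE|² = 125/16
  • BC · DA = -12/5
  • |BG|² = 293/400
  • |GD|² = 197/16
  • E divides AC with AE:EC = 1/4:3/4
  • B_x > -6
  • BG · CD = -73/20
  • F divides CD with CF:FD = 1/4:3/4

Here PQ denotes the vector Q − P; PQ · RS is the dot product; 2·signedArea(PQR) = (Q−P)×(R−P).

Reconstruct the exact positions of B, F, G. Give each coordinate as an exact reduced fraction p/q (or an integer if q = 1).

1. F_x = -5/4  [F divides CD with CF:FD = 1/4:3/4]
2. F_y = -5/2  [F divides CD with CF:FD = 1/4:3/4]
   → F = (-5/4, -5/2)
3. G_x = -19/4  [line 3/2·x + -27/4·y + -3 = 0 ∩ |GE|² = 125/16]
4. G_y = -3/2  [line 3/2·x + -27/4·y + -3 = 0 ∩ |GE|² = 125/16]
   → G = (-19/4, -3/2)
5. B_x = -28/5  [BC · DA = -12/5 ∩ BG · CD = -73/20]
6. B_y = -8/5  [BC · DA = -12/5 ∩ BG · CD = -73/20]
   → B = (-28/5, -8/5)

B = (-28/5, -8/5)
F = (-5/4, -5/2)
G = (-19/4, -3/2)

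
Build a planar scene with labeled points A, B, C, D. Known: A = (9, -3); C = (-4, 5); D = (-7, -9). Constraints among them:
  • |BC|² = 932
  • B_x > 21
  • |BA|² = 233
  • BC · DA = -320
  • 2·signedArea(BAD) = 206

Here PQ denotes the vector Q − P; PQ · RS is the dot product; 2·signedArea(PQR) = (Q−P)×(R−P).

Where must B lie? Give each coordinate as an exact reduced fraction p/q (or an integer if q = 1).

1. B_x = 22  [BC · DA = -320 ∩ 2·signedArea(BAD) = 206]
2. B_y = -11  [BC · DA = -320 ∩ 2·signedArea(BAD) = 206]
   → B = (22, -11)

B = (22, -11)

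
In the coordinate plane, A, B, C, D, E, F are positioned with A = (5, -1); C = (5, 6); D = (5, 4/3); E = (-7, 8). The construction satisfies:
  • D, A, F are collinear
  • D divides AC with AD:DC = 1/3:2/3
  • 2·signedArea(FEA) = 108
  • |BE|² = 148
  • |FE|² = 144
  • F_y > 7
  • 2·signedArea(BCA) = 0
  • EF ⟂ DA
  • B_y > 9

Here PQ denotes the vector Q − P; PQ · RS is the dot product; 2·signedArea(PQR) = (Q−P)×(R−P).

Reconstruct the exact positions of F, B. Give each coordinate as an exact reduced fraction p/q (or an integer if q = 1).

1. F_x = 5  [D, A, F are collinear ∩ EF ⟂ DA]
2. F_y = 8  [D, A, F are collinear ∩ EF ⟂ DA]
   → F = (5, 8)
3. B_x = 5  [2·signedArea(BCA) = 0]
4. B_y = 10  [|BE|² = 148]
   → B = (5, 10)

B = (5, 10)
F = (5, 8)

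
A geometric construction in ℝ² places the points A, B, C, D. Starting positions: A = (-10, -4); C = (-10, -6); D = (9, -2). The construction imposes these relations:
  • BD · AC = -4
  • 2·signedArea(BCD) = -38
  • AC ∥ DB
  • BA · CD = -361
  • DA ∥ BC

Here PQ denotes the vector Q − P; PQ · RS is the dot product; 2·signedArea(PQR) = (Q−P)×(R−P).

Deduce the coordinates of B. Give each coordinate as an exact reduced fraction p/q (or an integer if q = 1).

1. B_x = 9  [DA ∥ BC ∩ AC ∥ DB]
2. B_y = -4  [DA ∥ BC ∩ AC ∥ DB]
   → B = (9, -4)

B = (9, -4)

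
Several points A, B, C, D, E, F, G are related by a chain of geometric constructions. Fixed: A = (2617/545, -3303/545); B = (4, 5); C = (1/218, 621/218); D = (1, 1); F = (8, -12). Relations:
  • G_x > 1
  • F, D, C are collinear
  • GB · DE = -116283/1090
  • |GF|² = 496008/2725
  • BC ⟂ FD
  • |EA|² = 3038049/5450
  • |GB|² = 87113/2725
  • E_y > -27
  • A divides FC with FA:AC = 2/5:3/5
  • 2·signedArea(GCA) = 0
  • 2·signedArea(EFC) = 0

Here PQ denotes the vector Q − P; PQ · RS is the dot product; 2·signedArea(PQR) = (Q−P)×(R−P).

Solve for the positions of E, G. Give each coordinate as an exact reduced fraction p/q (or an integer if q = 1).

1. G_x = 874/545  [line 9711/1090·x + 5229/1090·y + -1494/109 = 0 ∩ |GB|² = 87113/2725]
2. G_y = -66/545  [line 9711/1090·x + 5229/1090·y + -1494/109 = 0 ∩ |GB|² = 87113/2725]
   → G = (874/545, -66/545)
3. E_x = 3487/218  [2·signedArea(EFC) = 0 ∩ GB · DE = -116283/1090]
4. E_y = -5853/218  [2·signedArea(EFC) = 0 ∩ GB · DE = -116283/1090]
   → E = (3487/218, -5853/218)

E = (3487/218, -5853/218)
G = (874/545, -66/545)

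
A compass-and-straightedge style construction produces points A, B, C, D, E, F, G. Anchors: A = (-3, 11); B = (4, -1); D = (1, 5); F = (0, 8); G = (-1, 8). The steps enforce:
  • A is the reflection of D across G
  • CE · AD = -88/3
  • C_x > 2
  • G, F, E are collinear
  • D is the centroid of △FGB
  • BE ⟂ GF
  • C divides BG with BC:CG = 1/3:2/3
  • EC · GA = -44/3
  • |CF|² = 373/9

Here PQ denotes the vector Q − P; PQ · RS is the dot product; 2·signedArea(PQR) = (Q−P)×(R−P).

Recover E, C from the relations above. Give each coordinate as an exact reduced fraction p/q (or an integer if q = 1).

C = (7/3, 2)
E = (4, 8)

1. E_x = 4  [G, F, E are collinear ∩ BE ⟂ GF]
2. E_y = 8  [G, F, E are collinear ∩ BE ⟂ GF]
   → E = (4, 8)
3. C_x = 7/3  [C divides BG with BC:CG = 1/3:2/3]
4. C_y = 2  [C divides BG with BC:CG = 1/3:2/3]
   → C = (7/3, 2)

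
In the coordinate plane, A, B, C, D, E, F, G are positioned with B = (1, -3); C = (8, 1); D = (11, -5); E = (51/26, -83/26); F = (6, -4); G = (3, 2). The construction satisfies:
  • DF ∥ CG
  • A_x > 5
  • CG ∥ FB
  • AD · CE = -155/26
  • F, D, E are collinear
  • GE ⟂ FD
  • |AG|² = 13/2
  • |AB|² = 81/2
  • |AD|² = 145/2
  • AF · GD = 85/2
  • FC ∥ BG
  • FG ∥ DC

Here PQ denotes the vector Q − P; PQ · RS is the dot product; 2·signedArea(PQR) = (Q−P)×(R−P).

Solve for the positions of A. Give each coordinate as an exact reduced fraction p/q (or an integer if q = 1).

1. A_x = 11/2  [AF · GD = 85/2 ∩ AD · CE = -155/26]
2. A_y = 3/2  [AF · GD = 85/2 ∩ AD · CE = -155/26]
   → A = (11/2, 3/2)

A = (11/2, 3/2)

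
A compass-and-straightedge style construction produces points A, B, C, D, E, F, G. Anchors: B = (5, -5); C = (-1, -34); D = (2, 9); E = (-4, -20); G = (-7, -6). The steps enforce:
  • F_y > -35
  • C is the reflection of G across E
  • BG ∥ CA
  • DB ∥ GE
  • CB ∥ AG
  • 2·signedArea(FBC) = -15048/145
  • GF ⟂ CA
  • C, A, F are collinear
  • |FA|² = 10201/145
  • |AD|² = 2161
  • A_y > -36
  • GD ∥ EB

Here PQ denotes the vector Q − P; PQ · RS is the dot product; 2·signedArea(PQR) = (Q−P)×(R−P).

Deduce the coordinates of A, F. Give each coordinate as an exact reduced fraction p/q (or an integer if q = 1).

1. A_x = -13  [CB ∥ AG ∩ BG ∥ CA]
2. A_y = -35  [CB ∥ AG ∩ BG ∥ CA]
   → A = (-13, -35)
3. F_x = -673/145  [C, A, F are collinear ∩ GF ⟂ CA]
4. F_y = -4974/145  [C, A, F are collinear ∩ GF ⟂ CA]
   → F = (-673/145, -4974/145)

A = (-13, -35)
F = (-673/145, -4974/145)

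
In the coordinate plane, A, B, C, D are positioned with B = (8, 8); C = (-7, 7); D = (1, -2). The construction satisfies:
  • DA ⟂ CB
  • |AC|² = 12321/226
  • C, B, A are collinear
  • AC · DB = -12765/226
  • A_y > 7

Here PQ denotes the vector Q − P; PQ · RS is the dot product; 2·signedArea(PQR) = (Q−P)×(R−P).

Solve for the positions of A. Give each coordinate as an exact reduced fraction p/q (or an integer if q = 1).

1. A_x = 83/226  [C, B, A are collinear ∩ DA ⟂ CB]
2. A_y = 1693/226  [C, B, A are collinear ∩ DA ⟂ CB]
   → A = (83/226, 1693/226)

A = (83/226, 1693/226)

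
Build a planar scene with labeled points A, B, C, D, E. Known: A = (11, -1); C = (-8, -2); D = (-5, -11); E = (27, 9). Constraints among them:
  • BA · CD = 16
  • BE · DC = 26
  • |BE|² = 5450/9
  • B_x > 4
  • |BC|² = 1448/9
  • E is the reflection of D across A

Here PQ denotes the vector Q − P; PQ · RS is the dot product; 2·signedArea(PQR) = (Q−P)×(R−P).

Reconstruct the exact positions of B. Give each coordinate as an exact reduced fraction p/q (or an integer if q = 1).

1. B_x = 14/3  [line -3·x + 9·y + 26 = 0 ∩ |BC|² = 1448/9]
2. B_y = -4/3  [line -3·x + 9·y + 26 = 0 ∩ |BC|² = 1448/9]
   → B = (14/3, -4/3)

B = (14/3, -4/3)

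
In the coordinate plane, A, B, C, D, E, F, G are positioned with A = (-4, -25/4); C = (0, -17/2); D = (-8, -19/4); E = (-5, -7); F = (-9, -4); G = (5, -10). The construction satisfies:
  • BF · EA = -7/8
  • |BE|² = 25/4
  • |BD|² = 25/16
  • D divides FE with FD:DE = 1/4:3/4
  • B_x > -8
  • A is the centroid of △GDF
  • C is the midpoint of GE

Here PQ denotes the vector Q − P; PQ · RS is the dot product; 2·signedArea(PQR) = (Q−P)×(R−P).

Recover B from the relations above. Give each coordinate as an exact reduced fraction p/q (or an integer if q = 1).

1. B_x = -7  [line -1·x + -3/4·y + -89/8 = 0 ∩ |BD|² = 25/16]
2. B_y = -11/2  [line -1·x + -3/4·y + -89/8 = 0 ∩ |BD|² = 25/16]
   → B = (-7, -11/2)

B = (-7, -11/2)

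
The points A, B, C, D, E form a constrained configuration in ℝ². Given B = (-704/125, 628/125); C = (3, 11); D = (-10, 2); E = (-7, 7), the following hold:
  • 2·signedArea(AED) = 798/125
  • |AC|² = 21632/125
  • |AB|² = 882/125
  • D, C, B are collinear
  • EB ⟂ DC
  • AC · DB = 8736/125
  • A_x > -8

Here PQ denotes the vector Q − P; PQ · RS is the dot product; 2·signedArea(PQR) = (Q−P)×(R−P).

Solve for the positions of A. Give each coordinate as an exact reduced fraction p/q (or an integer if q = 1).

1. A_x = -977/125  [AC · DB = 8736/125 ∩ 2·signedArea(AED) = 798/125]
2. A_y = 439/125  [AC · DB = 8736/125 ∩ 2·signedArea(AED) = 798/125]
   → A = (-977/125, 439/125)

A = (-977/125, 439/125)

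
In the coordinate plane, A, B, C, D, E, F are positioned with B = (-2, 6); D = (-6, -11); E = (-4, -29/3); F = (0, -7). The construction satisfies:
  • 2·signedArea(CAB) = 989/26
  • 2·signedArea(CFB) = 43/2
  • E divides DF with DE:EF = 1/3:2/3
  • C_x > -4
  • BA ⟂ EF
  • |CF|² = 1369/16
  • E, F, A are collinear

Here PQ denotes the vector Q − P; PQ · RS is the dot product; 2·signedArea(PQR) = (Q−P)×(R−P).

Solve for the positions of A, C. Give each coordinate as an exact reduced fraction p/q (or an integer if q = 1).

A = (60/13, -51/13)
C = (-3, 7/4)

1. A_x = 60/13  [E, F, A are collinear ∩ BA ⟂ EF]
2. A_y = -51/13  [E, F, A are collinear ∩ BA ⟂ EF]
   → A = (60/13, -51/13)
3. C_x = -3  [2·signedArea(CFB) = 43/2 ∩ 2·signedArea(CAB) = 989/26]
4. C_y = 7/4  [2·signedArea(CFB) = 43/2 ∩ 2·signedArea(CAB) = 989/26]
   → C = (-3, 7/4)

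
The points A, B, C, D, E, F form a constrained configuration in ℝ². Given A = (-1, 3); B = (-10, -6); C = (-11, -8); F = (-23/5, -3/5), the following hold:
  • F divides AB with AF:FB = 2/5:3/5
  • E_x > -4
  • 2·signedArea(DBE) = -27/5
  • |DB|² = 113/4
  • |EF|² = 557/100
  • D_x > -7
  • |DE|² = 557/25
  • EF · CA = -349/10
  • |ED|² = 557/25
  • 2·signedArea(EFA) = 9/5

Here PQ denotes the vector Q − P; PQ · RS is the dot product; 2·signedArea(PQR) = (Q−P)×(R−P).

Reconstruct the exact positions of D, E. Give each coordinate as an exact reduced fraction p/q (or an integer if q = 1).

D = (-6, -5/2)
E = (-16/5, 13/10)

1. E_x = -16/5  [2·signedArea(EFA) = 9/5 ∩ EF · CA = -349/10]
2. E_y = 13/10  [2·signedArea(EFA) = 9/5 ∩ EF · CA = -349/10]
   → E = (-16/5, 13/10)
3. D_x = -6  [line -73/10·x + 34/5·y + -134/5 = 0 ∩ |DB|² = 113/4]
4. D_y = -5/2  [line -73/10·x + 34/5·y + -134/5 = 0 ∩ |DB|² = 113/4]
   → D = (-6, -5/2)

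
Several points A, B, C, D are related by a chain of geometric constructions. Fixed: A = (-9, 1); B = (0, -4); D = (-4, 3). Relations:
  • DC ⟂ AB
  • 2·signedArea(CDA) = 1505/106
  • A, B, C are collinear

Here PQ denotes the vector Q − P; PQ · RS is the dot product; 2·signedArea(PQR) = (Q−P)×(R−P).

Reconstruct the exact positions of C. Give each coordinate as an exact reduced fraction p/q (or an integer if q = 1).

C = (-639/106, -69/106)

1. C_x = -639/106  [A, B, C are collinear ∩ DC ⟂ AB]
2. C_y = -69/106  [A, B, C are collinear ∩ DC ⟂ AB]
   → C = (-639/106, -69/106)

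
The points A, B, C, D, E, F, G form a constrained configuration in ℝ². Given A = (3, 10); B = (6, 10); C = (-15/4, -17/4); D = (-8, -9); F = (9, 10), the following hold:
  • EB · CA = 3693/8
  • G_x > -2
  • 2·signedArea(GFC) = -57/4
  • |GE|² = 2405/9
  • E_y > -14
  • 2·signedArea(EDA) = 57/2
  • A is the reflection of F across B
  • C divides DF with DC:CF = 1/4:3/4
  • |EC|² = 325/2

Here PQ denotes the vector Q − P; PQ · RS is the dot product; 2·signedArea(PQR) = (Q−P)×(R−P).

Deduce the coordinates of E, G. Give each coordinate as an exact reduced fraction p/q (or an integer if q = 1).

1. E_x = -49/4  [EB · CA = 3693/8 ∩ 2·signedArea(EDA) = 57/2]
2. E_y = -55/4  [EB · CA = 3693/8 ∩ 2·signedArea(EDA) = 57/2]
   → E = (-49/4, -55/4)
3. G_x = -23/12  [line 57/4·x + -51/4·y + 27/2 = 0 ∩ |GE|² = 2405/9]
4. G_y = -13/12  [line 57/4·x + -51/4·y + 27/2 = 0 ∩ |GE|² = 2405/9]
   → G = (-23/12, -13/12)

E = (-49/4, -55/4)
G = (-23/12, -13/12)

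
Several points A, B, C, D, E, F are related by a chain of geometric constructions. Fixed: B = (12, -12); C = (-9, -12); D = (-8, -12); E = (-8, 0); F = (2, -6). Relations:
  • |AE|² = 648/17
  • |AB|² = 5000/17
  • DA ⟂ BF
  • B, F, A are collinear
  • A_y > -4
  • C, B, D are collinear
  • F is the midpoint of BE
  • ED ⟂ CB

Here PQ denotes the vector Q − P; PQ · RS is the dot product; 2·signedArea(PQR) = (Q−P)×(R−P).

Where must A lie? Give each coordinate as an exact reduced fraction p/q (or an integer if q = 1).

1. A_x = -46/17  [B, F, A are collinear ∩ DA ⟂ BF]
2. A_y = -54/17  [B, F, A are collinear ∩ DA ⟂ BF]
   → A = (-46/17, -54/17)

A = (-46/17, -54/17)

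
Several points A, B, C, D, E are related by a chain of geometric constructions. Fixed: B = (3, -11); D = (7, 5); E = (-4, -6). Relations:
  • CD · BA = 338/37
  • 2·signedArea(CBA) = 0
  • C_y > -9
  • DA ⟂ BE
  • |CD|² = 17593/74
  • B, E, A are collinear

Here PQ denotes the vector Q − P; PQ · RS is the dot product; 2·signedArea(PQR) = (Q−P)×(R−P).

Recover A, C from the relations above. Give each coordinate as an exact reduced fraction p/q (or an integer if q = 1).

1. A_x = -71/37  [B, E, A are collinear ∩ DA ⟂ BE]
2. A_y = -277/37  [B, E, A are collinear ∩ DA ⟂ BE]
   → A = (-71/37, -277/37)
3. C_x = -51/74  [2·signedArea(CBA) = 0 ∩ CD · BA = 338/37]
4. C_y = -619/74  [2·signedArea(CBA) = 0 ∩ CD · BA = 338/37]
   → C = (-51/74, -619/74)

A = (-71/37, -277/37)
C = (-51/74, -619/74)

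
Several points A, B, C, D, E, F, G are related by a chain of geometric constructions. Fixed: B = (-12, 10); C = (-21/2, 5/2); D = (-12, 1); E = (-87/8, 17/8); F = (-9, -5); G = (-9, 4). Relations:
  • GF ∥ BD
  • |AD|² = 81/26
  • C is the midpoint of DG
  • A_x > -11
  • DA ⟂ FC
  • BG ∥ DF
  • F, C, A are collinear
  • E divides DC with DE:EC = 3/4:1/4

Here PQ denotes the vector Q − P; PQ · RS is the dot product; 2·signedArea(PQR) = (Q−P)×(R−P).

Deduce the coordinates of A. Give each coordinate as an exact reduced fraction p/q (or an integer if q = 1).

1. A_x = -267/26  [F, C, A are collinear ∩ DA ⟂ FC]
2. A_y = 35/26  [F, C, A are collinear ∩ DA ⟂ FC]
   → A = (-267/26, 35/26)

A = (-267/26, 35/26)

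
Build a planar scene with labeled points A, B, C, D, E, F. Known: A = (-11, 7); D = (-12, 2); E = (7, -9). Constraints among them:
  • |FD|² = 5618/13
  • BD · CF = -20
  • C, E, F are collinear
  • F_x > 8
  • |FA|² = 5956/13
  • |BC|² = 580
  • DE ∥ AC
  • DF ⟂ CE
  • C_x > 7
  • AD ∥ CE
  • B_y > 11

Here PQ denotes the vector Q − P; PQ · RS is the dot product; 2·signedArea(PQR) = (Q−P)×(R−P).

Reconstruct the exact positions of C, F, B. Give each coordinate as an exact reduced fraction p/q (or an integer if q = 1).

B = (-10, 12)
C = (8, -4)
F = (109/13, -27/13)

1. C_x = 8  [AD ∥ CE ∩ DE ∥ AC]
2. C_y = -4  [AD ∥ CE ∩ DE ∥ AC]
   → C = (8, -4)
3. F_x = 109/13  [C, E, F are collinear ∩ DF ⟂ CE]
4. F_y = -27/13  [C, E, F are collinear ∩ DF ⟂ CE]
   → F = (109/13, -27/13)
5. B_x = -10  [line -5/13·x + -25/13·y + 250/13 = 0 ∩ |BC|² = 580]
6. B_y = 12  [line -5/13·x + -25/13·y + 250/13 = 0 ∩ |BC|² = 580]
   → B = (-10, 12)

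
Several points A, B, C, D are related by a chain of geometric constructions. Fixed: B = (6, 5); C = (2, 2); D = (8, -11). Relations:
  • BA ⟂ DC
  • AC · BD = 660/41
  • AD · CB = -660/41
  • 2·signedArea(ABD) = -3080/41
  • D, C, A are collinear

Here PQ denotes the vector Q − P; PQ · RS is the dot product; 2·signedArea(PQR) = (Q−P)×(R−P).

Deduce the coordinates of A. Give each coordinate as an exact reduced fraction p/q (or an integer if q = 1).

1. A_x = 64/41  [D, C, A are collinear ∩ BA ⟂ DC]
2. A_y = 121/41  [D, C, A are collinear ∩ BA ⟂ DC]
   → A = (64/41, 121/41)

A = (64/41, 121/41)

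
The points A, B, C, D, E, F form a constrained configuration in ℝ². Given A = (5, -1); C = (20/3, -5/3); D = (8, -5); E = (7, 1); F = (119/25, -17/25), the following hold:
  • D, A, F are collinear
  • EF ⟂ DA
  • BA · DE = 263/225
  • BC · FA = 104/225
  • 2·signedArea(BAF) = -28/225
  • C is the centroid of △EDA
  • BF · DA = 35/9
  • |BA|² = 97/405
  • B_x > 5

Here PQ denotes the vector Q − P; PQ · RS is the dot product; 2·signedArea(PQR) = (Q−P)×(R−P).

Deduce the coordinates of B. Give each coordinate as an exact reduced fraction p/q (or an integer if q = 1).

1. B_x = 1232/225  [BF · DA = 35/9 ∩ 2·signedArea(BAF) = -28/225]
2. B_y = -251/225  [BF · DA = 35/9 ∩ 2·signedArea(BAF) = -28/225]
   → B = (1232/225, -251/225)

B = (1232/225, -251/225)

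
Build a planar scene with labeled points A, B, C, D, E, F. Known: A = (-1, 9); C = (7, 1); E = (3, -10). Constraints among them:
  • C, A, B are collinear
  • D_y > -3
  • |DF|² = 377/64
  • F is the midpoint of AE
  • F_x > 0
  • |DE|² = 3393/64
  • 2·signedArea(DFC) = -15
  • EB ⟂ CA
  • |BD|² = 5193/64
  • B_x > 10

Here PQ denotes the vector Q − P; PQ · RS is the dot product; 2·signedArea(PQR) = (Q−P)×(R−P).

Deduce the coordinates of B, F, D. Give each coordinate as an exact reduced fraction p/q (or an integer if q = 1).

1. B_x = 21/2  [C, A, B are collinear ∩ EB ⟂ CA]
2. B_y = -5/2  [C, A, B are collinear ∩ EB ⟂ CA]
   → B = (21/2, -5/2)
3. F_x = 1  [F is the midpoint of AE]
4. F_y = -1/2  [F is the midpoint of AE]
   → F = (1, -1/2)
5. D_x = 3/2  [line -3/2·x + 6·y + 39/2 = 0 ∩ |DE|² = 3393/64]
6. D_y = -23/8  [line -3/2·x + 6·y + 39/2 = 0 ∩ |DE|² = 3393/64]
   → D = (3/2, -23/8)

B = (21/2, -5/2)
D = (3/2, -23/8)
F = (1, -1/2)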